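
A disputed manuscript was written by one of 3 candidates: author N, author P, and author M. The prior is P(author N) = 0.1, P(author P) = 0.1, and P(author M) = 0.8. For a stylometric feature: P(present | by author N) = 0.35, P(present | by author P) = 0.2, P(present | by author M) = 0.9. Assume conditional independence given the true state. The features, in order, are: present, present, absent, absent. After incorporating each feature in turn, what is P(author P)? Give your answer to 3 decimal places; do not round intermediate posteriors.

After 'present': normaliser = 0.35·0.1000 + 0.2·0.1000 + 0.9·0.8000; P(author N) ≈ 0.0452, P(author P) ≈ 0.0258, P(author M) ≈ 0.9290
After 'present': normaliser = 0.35·0.0452 + 0.2·0.0258 + 0.9·0.9290; P(author N) ≈ 0.0184, P(author P) ≈ 0.0060, P(author M) ≈ 0.9755
After 'absent': normaliser = 0.65·0.0184 + 0.8·0.0060 + 0.1·0.9755; P(author N) ≈ 0.1048, P(author P) ≈ 0.0421, P(author M) ≈ 0.8531
After 'absent': normaliser = 0.65·0.1048 + 0.8·0.0421 + 0.1·0.8531; P(author N) ≈ 0.3641, P(author P) ≈ 0.1801, P(author M) ≈ 0.4558

0.180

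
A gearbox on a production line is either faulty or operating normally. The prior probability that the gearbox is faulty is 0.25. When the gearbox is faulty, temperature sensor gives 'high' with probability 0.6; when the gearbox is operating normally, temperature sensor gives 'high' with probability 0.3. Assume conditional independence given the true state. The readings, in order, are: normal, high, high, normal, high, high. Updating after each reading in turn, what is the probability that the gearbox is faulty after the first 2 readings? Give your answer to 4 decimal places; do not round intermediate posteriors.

After 'normal': P(faulty) = 0.4·0.2500 / (0.4·0.2500 + 0.7·0.7500) ≈ 0.1600
After 'high': P(faulty) = 0.6·0.1600 / (0.6·0.1600 + 0.3·0.8400) ≈ 0.2759

0.2759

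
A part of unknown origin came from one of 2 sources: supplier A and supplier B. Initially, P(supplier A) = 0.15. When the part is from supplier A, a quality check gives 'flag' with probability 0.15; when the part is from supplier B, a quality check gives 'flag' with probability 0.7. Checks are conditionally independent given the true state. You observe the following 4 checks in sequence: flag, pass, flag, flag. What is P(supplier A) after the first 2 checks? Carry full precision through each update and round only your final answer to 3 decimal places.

0.097

After 'flag': P(supplier A) = 0.15·0.1500 / (0.15·0.1500 + 0.7·0.8500) ≈ 0.0364
After 'pass': P(supplier A) = 0.85·0.0364 / (0.85·0.0364 + 0.3·0.9636) ≈ 0.0968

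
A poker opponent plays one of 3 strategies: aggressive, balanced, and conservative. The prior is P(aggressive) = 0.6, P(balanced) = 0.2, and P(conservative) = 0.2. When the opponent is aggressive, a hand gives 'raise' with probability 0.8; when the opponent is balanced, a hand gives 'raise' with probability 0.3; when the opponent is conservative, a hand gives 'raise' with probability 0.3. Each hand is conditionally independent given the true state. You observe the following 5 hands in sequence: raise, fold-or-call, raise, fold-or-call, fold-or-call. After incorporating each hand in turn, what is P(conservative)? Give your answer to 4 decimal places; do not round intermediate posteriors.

After 'raise': normaliser = 0.8·0.6000 + 0.3·0.2000 + 0.3·0.2000; P(aggressive) ≈ 0.8000, P(balanced) ≈ 0.1000, P(conservative) ≈ 0.1000
After 'fold-or-call': normaliser = 0.2·0.8000 + 0.7·0.1000 + 0.7·0.1000; P(aggressive) ≈ 0.5333, P(balanced) ≈ 0.2333, P(conservative) ≈ 0.2333
After 'raise': normaliser = 0.8·0.5333 + 0.3·0.2333 + 0.3·0.2333; P(aggressive) ≈ 0.7529, P(balanced) ≈ 0.1235, P(conservative) ≈ 0.1235
After 'fold-or-call': normaliser = 0.2·0.7529 + 0.7·0.1235 + 0.7·0.1235; P(aggressive) ≈ 0.4655, P(balanced) ≈ 0.2673, P(conservative) ≈ 0.2673
After 'fold-or-call': normaliser = 0.2·0.4655 + 0.7·0.2673 + 0.7·0.2673; P(aggressive) ≈ 0.1992, P(balanced) ≈ 0.4004, P(conservative) ≈ 0.4004

0.4004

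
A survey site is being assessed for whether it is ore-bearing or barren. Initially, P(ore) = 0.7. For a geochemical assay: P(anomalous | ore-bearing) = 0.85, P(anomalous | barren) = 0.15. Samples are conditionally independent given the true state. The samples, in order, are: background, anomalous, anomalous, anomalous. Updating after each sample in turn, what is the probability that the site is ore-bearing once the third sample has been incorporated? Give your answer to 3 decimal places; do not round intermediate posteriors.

0.930

After 'background': P(ore) = 0.15·0.7000 / (0.15·0.7000 + 0.85·0.3000) ≈ 0.2917
After 'anomalous': P(ore) = 0.85·0.2917 / (0.85·0.2917 + 0.15·0.7083) ≈ 0.7000
After 'anomalous': P(ore) = 0.85·0.7000 / (0.85·0.7000 + 0.15·0.3000) ≈ 0.9297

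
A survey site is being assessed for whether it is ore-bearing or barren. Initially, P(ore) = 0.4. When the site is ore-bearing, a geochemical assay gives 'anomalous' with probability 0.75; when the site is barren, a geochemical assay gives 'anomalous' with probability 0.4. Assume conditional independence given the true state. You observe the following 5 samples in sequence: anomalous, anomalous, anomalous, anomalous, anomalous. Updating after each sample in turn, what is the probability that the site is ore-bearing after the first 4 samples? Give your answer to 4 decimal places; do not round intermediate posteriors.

After 'anomalous': P(ore) = 0.75·0.4000 / (0.75·0.4000 + 0.4·0.6000) ≈ 0.5556
After 'anomalous': P(ore) = 0.75·0.5556 / (0.75·0.5556 + 0.4·0.4444) ≈ 0.7009
After 'anomalous': P(ore) = 0.75·0.7009 / (0.75·0.7009 + 0.4·0.2991) ≈ 0.8146
After 'anomalous': P(ore) = 0.75·0.8146 / (0.75·0.8146 + 0.4·0.1854) ≈ 0.8918

0.8918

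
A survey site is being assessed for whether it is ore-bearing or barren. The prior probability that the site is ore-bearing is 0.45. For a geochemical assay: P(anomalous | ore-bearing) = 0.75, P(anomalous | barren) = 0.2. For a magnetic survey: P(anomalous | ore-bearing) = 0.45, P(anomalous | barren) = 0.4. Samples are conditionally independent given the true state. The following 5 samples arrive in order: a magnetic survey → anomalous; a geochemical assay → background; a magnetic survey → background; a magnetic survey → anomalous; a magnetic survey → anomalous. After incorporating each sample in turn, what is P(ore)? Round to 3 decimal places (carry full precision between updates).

0.250

Each posterior becomes the prior for the next update.
After a magnetic survey='anomalous': P(ore) = 0.45·0.4500 / (0.45·0.4500 + 0.4·0.5500) ≈ 0.4793
After a geochemical assay='background': P(ore) = 0.25·0.4793 / (0.25·0.4793 + 0.8·0.5207) ≈ 0.2234
After a magnetic survey='background': P(ore) = 0.55·0.2234 / (0.55·0.2234 + 0.6·0.7766) ≈ 0.2087
After a magnetic survey='anomalous': P(ore) = 0.45·0.2087 / (0.45·0.2087 + 0.4·0.7913) ≈ 0.2288
After a magnetic survey='anomalous': P(ore) = 0.45·0.2288 / (0.45·0.2288 + 0.4·0.7712) ≈ 0.2502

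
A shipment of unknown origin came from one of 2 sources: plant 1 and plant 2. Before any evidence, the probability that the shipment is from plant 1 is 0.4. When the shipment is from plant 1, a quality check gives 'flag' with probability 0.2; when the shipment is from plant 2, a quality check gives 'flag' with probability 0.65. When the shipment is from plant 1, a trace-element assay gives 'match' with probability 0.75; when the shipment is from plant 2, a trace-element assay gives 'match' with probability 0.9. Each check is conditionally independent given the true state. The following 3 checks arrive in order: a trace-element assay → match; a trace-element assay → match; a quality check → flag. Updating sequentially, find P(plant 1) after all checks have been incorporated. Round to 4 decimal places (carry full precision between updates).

0.1247

Apply Bayes' rule sequentially, carrying P(plant 1) forward.
After a trace-element assay='match': P(plant 1) = 0.75·0.4000 / (0.75·0.4000 + 0.9·0.6000) ≈ 0.3571
After a trace-element assay='match': P(plant 1) = 0.75·0.3571 / (0.75·0.3571 + 0.9·0.6429) ≈ 0.3165
After a quality check='flag': P(plant 1) = 0.2·0.3165 / (0.2·0.3165 + 0.65·0.6835) ≈ 0.1247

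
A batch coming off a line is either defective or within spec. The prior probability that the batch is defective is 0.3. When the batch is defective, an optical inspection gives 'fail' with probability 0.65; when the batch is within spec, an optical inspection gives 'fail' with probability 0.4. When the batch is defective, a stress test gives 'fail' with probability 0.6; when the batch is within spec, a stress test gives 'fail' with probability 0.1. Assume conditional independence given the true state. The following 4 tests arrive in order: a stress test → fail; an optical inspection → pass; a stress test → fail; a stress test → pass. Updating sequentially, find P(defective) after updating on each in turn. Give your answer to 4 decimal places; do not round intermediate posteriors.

Apply Bayes' rule sequentially, carrying P(defective) forward.
After a stress test='fail': P(defective) = 0.6·0.3000 / (0.6·0.3000 + 0.1·0.7000) ≈ 0.7200
After an optical inspection='pass': P(defective) = 0.35·0.7200 / (0.35·0.7200 + 0.6·0.2800) ≈ 0.6000
After a stress test='fail': P(defective) = 0.6·0.6000 / (0.6·0.6000 + 0.1·0.4000) ≈ 0.9000
After a stress test='pass': P(defective) = 0.4·0.9000 / (0.4·0.9000 + 0.9·0.1000) ≈ 0.8000

0.8000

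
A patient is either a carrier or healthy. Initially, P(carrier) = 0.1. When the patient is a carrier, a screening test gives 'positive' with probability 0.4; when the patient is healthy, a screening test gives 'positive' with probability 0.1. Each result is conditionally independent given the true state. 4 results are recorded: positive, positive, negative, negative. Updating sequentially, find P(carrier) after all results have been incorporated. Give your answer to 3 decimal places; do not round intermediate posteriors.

After 'positive': P(carrier) = 0.4·0.1000 / (0.4·0.1000 + 0.1·0.9000) ≈ 0.3077
After 'positive': P(carrier) = 0.4·0.3077 / (0.4·0.3077 + 0.1·0.6923) ≈ 0.6400
After 'negative': P(carrier) = 0.6·0.6400 / (0.6·0.6400 + 0.9·0.3600) ≈ 0.5424
After 'negative': P(carrier) = 0.6·0.5424 / (0.6·0.5424 + 0.9·0.4576) ≈ 0.4414

0.441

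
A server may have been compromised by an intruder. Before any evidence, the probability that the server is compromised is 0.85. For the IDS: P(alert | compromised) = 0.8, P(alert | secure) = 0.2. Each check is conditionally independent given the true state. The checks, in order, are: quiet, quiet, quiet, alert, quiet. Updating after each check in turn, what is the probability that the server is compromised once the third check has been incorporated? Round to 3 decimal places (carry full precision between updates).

0.081

After 'quiet': P(compromised) = 0.2·0.8500 / (0.2·0.8500 + 0.8·0.1500) ≈ 0.5862
After 'quiet': P(compromised) = 0.2·0.5862 / (0.2·0.5862 + 0.8·0.4138) ≈ 0.2615
After 'quiet': P(compromised) = 0.2·0.2615 / (0.2·0.2615 + 0.8·0.7385) ≈ 0.0813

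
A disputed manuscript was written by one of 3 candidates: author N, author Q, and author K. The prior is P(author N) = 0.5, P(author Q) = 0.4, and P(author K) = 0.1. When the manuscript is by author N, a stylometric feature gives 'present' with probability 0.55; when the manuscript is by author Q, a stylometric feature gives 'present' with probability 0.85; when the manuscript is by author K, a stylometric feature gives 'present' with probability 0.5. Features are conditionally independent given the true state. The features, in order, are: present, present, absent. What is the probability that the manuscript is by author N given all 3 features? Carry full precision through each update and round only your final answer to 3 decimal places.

After 'present': normaliser = 0.55·0.5000 + 0.85·0.4000 + 0.5·0.1000; P(author N) ≈ 0.4135, P(author Q) ≈ 0.5113, P(author K) ≈ 0.0752
After 'present': normaliser = 0.55·0.4135 + 0.85·0.5113 + 0.5·0.0752; P(author N) ≈ 0.3251, P(author Q) ≈ 0.6212, P(author K) ≈ 0.0537
After 'absent': normaliser = 0.45·0.3251 + 0.15·0.6212 + 0.5·0.0537; P(author N) ≈ 0.5493, P(author Q) ≈ 0.3498, P(author K) ≈ 0.1009

0.549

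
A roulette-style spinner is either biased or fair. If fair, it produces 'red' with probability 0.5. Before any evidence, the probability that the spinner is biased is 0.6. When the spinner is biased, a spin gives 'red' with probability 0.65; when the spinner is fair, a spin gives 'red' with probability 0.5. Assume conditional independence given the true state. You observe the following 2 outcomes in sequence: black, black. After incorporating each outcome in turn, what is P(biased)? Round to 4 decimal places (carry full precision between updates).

Apply Bayes' rule sequentially, carrying P(biased) forward.
After 'black': P(biased) = 0.35·0.6000 / (0.35·0.6000 + 0.5·0.4000) ≈ 0.5122
After 'black': P(biased) = 0.35·0.5122 / (0.35·0.5122 + 0.5·0.4878) ≈ 0.4236

0.4236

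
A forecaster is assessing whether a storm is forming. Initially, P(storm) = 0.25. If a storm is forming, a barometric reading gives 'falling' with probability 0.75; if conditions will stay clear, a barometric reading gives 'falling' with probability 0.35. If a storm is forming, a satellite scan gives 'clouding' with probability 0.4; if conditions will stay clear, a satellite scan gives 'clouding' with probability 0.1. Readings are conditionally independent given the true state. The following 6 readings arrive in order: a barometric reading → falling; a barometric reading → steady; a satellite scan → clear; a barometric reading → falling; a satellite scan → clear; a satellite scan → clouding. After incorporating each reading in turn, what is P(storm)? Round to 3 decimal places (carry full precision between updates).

0.511

Apply Bayes' rule sequentially, carrying P(storm) forward.
After a barometric reading='falling': P(storm) = 0.75·0.2500 / (0.75·0.2500 + 0.35·0.7500) ≈ 0.4167
After a barometric reading='steady': P(storm) = 0.25·0.4167 / (0.25·0.4167 + 0.65·0.5833) ≈ 0.2155
After a satellite scan='clear': P(storm) = 0.6·0.2155 / (0.6·0.2155 + 0.9·0.7845) ≈ 0.1548
After a barometric reading='falling': P(storm) = 0.75·0.1548 / (0.75·0.1548 + 0.35·0.8452) ≈ 0.2818
After a satellite scan='clear': P(storm) = 0.6·0.2818 / (0.6·0.2818 + 0.9·0.7182) ≈ 0.2074
After a satellite scan='clouding': P(storm) = 0.4·0.2074 / (0.4·0.2074 + 0.1·0.7926) ≈ 0.5114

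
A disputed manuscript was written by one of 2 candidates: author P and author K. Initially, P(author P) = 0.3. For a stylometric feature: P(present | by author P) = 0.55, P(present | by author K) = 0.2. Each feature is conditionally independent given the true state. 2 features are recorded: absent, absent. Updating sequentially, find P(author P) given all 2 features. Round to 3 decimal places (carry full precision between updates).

0.119

After 'absent': P(author P) = 0.45·0.3000 / (0.45·0.3000 + 0.8·0.7000) ≈ 0.1942
After 'absent': P(author P) = 0.45·0.1942 / (0.45·0.1942 + 0.8·0.8058) ≈ 0.1194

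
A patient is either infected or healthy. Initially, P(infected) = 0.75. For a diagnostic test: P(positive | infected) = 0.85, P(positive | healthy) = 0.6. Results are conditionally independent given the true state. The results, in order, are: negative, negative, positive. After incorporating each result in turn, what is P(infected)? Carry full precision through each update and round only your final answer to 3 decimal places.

After 'negative': P(infected) = 0.15·0.7500 / (0.15·0.7500 + 0.4·0.2500) ≈ 0.5294
After 'negative': P(infected) = 0.15·0.5294 / (0.15·0.5294 + 0.4·0.4706) ≈ 0.2967
After 'positive': P(infected) = 0.85·0.2967 / (0.85·0.2967 + 0.6·0.7033) ≈ 0.3741

0.374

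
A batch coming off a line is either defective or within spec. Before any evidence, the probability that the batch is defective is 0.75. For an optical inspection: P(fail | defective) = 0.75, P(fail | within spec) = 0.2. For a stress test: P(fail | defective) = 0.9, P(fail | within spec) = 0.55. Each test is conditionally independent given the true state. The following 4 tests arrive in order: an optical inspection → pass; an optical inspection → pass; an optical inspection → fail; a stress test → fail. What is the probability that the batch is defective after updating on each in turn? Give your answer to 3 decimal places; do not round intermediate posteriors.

After an optical inspection='pass': P(defective) = 0.25·0.7500 / (0.25·0.7500 + 0.8·0.2500) ≈ 0.4839
After an optical inspection='pass': P(defective) = 0.25·0.4839 / (0.25·0.4839 + 0.8·0.5161) ≈ 0.2266
After an optical inspection='fail': P(defective) = 0.75·0.2266 / (0.75·0.2266 + 0.2·0.7734) ≈ 0.5235
After a stress test='fail': P(defective) = 0.9·0.5235 / (0.9·0.5235 + 0.55·0.4765) ≈ 0.6426

0.643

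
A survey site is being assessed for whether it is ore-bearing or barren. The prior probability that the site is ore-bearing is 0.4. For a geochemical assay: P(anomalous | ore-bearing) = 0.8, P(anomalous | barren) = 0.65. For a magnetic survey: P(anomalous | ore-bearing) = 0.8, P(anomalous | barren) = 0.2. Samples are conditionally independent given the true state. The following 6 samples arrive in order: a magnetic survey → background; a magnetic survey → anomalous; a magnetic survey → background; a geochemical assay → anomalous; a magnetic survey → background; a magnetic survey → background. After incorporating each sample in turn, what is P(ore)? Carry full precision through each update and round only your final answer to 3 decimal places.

0.013

After a magnetic survey='background': P(ore) = 0.2·0.4000 / (0.2·0.4000 + 0.8·0.6000) ≈ 0.1429
After a magnetic survey='anomalous': P(ore) = 0.8·0.1429 / (0.8·0.1429 + 0.2·0.8571) ≈ 0.4000
After a magnetic survey='background': P(ore) = 0.2·0.4000 / (0.2·0.4000 + 0.8·0.6000) ≈ 0.1429
After a geochemical assay='anomalous': P(ore) = 0.8·0.1429 / (0.8·0.1429 + 0.65·0.8571) ≈ 0.1702
After a magnetic survey='background': P(ore) = 0.2·0.1702 / (0.2·0.1702 + 0.8·0.8298) ≈ 0.0488
After a magnetic survey='background': P(ore) = 0.2·0.0488 / (0.2·0.0488 + 0.8·0.9512) ≈ 0.0127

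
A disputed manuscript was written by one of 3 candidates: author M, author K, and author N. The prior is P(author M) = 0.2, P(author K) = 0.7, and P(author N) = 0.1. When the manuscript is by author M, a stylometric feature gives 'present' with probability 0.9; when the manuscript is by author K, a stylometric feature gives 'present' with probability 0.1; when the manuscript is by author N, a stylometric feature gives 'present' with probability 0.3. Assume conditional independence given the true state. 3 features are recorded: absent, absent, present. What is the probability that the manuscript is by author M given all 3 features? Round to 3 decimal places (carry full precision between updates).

0.025

After 'absent': normaliser = 0.1·0.2000 + 0.9·0.7000 + 0.7·0.1000; P(author M) ≈ 0.0278, P(author K) ≈ 0.8750, P(author N) ≈ 0.0972
After 'absent': normaliser = 0.1·0.0278 + 0.9·0.8750 + 0.7·0.0972; P(author M) ≈ 0.0032, P(author K) ≈ 0.9175, P(author N) ≈ 0.0793
After 'present': normaliser = 0.9·0.0032 + 0.1·0.9175 + 0.3·0.0793; P(author M) ≈ 0.0246, P(author K) ≈ 0.7746, P(author N) ≈ 0.2008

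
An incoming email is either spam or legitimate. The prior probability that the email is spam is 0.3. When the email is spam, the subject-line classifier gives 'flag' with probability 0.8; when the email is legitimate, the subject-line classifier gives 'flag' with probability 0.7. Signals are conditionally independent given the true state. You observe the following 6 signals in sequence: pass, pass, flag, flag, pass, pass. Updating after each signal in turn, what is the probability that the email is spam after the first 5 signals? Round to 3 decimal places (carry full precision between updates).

After 'pass': P(spam) = 0.2·0.3000 / (0.2·0.3000 + 0.3·0.7000) ≈ 0.2222
After 'pass': P(spam) = 0.2·0.2222 / (0.2·0.2222 + 0.3·0.7778) ≈ 0.1600
After 'flag': P(spam) = 0.8·0.1600 / (0.8·0.1600 + 0.7·0.8400) ≈ 0.1788
After 'flag': P(spam) = 0.8·0.1788 / (0.8·0.1788 + 0.7·0.8212) ≈ 0.1992
After 'pass': P(spam) = 0.2·0.1992 / (0.2·0.1992 + 0.3·0.8008) ≈ 0.1423

0.142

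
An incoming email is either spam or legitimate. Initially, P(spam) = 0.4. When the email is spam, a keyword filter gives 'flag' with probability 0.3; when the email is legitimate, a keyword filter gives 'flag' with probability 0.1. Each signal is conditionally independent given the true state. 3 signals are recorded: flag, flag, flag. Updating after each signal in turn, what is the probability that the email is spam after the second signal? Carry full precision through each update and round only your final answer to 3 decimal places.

After 'flag': P(spam) = 0.3·0.4000 / (0.3·0.4000 + 0.1·0.6000) ≈ 0.6667
After 'flag': P(spam) = 0.3·0.6667 / (0.3·0.6667 + 0.1·0.3333) ≈ 0.8571

0.857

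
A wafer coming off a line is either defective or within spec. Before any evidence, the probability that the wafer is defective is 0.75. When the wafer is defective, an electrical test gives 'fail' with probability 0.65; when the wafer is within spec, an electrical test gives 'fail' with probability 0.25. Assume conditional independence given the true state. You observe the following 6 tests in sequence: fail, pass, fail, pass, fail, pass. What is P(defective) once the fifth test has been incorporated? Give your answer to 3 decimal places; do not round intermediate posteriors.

0.920

After 'fail': P(defective) = 0.65·0.7500 / (0.65·0.7500 + 0.25·0.2500) ≈ 0.8864
After 'pass': P(defective) = 0.35·0.8864 / (0.35·0.8864 + 0.75·0.1136) ≈ 0.7845
After 'fail': P(defective) = 0.65·0.7845 / (0.65·0.7845 + 0.25·0.2155) ≈ 0.9044
After 'pass': P(defective) = 0.35·0.9044 / (0.35·0.9044 + 0.75·0.0956) ≈ 0.8154
After 'fail': P(defective) = 0.65·0.8154 / (0.65·0.8154 + 0.25·0.1846) ≈ 0.9199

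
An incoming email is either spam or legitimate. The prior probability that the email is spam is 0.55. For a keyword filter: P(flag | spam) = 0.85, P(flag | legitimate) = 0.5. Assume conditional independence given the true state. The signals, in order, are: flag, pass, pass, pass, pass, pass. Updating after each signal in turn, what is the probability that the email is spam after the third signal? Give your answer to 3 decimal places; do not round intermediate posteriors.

0.158

Each posterior becomes the prior for the next update.
After 'flag': P(spam) = 0.85·0.5500 / (0.85·0.5500 + 0.5·0.4500) ≈ 0.6751
After 'pass': P(spam) = 0.15·0.6751 / (0.15·0.6751 + 0.5·0.3249) ≈ 0.3840
After 'pass': P(spam) = 0.15·0.3840 / (0.15·0.3840 + 0.5·0.6160) ≈ 0.1575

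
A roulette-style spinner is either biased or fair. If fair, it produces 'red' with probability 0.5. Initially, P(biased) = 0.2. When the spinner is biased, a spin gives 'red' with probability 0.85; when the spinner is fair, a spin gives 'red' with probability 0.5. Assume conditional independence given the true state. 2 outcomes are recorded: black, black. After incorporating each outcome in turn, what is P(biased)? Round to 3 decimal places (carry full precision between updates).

0.022

Each posterior becomes the prior for the next update.
After 'black': P(biased) = 0.15·0.2000 / (0.15·0.2000 + 0.5·0.8000) ≈ 0.0698
After 'black': P(biased) = 0.15·0.0698 / (0.15·0.0698 + 0.5·0.9302) ≈ 0.0220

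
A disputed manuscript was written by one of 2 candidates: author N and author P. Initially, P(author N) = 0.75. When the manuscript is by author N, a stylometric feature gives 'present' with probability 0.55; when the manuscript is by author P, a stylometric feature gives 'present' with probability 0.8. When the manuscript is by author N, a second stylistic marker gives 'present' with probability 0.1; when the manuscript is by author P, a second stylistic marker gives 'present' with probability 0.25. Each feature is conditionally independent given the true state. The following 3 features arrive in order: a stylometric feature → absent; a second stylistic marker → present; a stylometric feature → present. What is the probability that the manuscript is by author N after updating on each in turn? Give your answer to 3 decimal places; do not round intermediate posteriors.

After a stylometric feature='absent': P(author N) = 0.45·0.7500 / (0.45·0.7500 + 0.2·0.2500) ≈ 0.8710
After a second stylistic marker='present': P(author N) = 0.1·0.8710 / (0.1·0.8710 + 0.25·0.1290) ≈ 0.7297
After a stylometric feature='present': P(author N) = 0.55·0.7297 / (0.55·0.7297 + 0.8·0.2703) ≈ 0.6499

0.650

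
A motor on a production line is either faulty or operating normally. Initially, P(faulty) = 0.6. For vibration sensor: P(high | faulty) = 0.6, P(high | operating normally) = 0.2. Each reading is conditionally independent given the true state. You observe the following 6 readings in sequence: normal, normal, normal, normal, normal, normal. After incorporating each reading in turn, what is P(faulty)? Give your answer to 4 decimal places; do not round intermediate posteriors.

After 'normal': P(faulty) = 0.4·0.6000 / (0.4·0.6000 + 0.8·0.4000) ≈ 0.4286
After 'normal': P(faulty) = 0.4·0.4286 / (0.4·0.4286 + 0.8·0.5714) ≈ 0.2727
After 'normal': P(faulty) = 0.4·0.2727 / (0.4·0.2727 + 0.8·0.7273) ≈ 0.1579
After 'normal': P(faulty) = 0.4·0.1579 / (0.4·0.1579 + 0.8·0.8421) ≈ 0.0857
After 'normal': P(faulty) = 0.4·0.0857 / (0.4·0.0857 + 0.8·0.9143) ≈ 0.0448
After 'normal': P(faulty) = 0.4·0.0448 / (0.4·0.0448 + 0.8·0.9552) ≈ 0.0229

0.0229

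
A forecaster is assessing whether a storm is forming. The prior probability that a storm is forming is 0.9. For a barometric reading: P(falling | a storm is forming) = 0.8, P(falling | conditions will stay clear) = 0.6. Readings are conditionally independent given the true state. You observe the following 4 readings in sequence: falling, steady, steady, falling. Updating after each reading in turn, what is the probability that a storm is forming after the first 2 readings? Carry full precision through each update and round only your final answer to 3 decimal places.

0.857

Each posterior becomes the prior for the next update.
After 'falling': P(storm) = 0.8·0.9000 / (0.8·0.9000 + 0.6·0.1000) ≈ 0.9231
After 'steady': P(storm) = 0.2·0.9231 / (0.2·0.9231 + 0.4·0.0769) ≈ 0.8571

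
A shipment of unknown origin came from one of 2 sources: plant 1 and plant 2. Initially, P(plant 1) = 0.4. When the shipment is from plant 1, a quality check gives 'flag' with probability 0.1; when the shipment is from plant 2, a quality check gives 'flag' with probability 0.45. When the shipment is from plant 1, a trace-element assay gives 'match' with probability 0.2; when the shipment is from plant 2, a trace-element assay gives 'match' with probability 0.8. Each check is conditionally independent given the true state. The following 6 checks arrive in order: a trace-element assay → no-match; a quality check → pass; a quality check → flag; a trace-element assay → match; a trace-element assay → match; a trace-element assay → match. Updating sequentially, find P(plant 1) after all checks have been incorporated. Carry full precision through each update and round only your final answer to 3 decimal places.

0.015

After a trace-element assay='no-match': P(plant 1) = 0.8·0.4000 / (0.8·0.4000 + 0.2·0.6000) ≈ 0.7273
After a quality check='pass': P(plant 1) = 0.9·0.7273 / (0.9·0.7273 + 0.55·0.2727) ≈ 0.8136
After a quality check='flag': P(plant 1) = 0.1·0.8136 / (0.1·0.8136 + 0.45·0.1864) ≈ 0.4923
After a trace-element assay='match': P(plant 1) = 0.2·0.4923 / (0.2·0.4923 + 0.8·0.5077) ≈ 0.1951
After a trace-element assay='match': P(plant 1) = 0.2·0.1951 / (0.2·0.1951 + 0.8·0.8049) ≈ 0.0571
After a trace-element assay='match': P(plant 1) = 0.2·0.0571 / (0.2·0.0571 + 0.8·0.9429) ≈ 0.0149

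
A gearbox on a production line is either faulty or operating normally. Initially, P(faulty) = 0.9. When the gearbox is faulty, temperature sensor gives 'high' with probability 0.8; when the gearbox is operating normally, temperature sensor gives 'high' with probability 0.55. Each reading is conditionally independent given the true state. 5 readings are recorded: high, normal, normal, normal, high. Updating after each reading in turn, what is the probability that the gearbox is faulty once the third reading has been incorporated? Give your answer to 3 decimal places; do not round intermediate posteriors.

0.721

After 'high': P(faulty) = 0.8·0.9000 / (0.8·0.9000 + 0.55·0.1000) ≈ 0.9290
After 'normal': P(faulty) = 0.2·0.9290 / (0.2·0.9290 + 0.45·0.0710) ≈ 0.8533
After 'normal': P(faulty) = 0.2·0.8533 / (0.2·0.8533 + 0.45·0.1467) ≈ 0.7211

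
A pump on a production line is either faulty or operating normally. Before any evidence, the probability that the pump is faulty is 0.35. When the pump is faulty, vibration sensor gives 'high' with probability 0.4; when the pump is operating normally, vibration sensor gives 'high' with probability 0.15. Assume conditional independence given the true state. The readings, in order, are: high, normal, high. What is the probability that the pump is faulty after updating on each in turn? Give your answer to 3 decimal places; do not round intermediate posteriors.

After 'high': P(faulty) = 0.4·0.3500 / (0.4·0.3500 + 0.15·0.6500) ≈ 0.5895
After 'normal': P(faulty) = 0.6·0.5895 / (0.6·0.5895 + 0.85·0.4105) ≈ 0.5034
After 'high': P(faulty) = 0.4·0.5034 / (0.4·0.5034 + 0.15·0.4966) ≈ 0.7299

0.730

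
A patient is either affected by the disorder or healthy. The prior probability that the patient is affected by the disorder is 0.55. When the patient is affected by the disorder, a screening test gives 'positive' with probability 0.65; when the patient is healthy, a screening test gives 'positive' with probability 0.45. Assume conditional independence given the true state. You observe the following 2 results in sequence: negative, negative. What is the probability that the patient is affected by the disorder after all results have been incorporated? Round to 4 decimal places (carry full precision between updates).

After 'negative': P(affected) = 0.35·0.5500 / (0.35·0.5500 + 0.55·0.4500) ≈ 0.4375
After 'negative': P(affected) = 0.35·0.4375 / (0.35·0.4375 + 0.55·0.5625) ≈ 0.3311

0.3311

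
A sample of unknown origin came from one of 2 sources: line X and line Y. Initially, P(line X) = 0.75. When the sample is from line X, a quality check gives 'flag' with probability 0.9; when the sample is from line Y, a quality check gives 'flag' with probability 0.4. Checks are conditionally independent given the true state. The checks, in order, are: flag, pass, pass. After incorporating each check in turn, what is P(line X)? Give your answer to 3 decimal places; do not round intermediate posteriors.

0.158

After 'flag': P(line X) = 0.9·0.7500 / (0.9·0.7500 + 0.4·0.2500) ≈ 0.8710
After 'pass': P(line X) = 0.1·0.8710 / (0.1·0.8710 + 0.6·0.1290) ≈ 0.5294
After 'pass': P(line X) = 0.1·0.5294 / (0.1·0.5294 + 0.6·0.4706) ≈ 0.1579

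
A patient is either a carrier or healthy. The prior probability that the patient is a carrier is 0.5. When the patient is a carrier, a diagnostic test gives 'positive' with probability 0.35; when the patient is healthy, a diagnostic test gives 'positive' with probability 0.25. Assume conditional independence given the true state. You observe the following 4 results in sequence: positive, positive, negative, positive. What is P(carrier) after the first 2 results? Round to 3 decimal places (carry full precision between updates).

0.662

Each posterior becomes the prior for the next update.
After 'positive': P(carrier) = 0.35·0.5000 / (0.35·0.5000 + 0.25·0.5000) ≈ 0.5833
After 'positive': P(carrier) = 0.35·0.5833 / (0.35·0.5833 + 0.25·0.4167) ≈ 0.6622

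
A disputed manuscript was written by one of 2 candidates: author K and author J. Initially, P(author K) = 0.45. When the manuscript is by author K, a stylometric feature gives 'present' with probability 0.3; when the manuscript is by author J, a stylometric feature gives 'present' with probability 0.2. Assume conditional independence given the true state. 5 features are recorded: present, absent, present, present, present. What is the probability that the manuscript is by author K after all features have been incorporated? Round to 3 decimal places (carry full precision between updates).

After 'present': P(author K) = 0.3·0.4500 / (0.3·0.4500 + 0.2·0.5500) ≈ 0.5510
After 'absent': P(author K) = 0.7·0.5510 / (0.7·0.5510 + 0.8·0.4490) ≈ 0.5178
After 'present': P(author K) = 0.3·0.5178 / (0.3·0.5178 + 0.2·0.4822) ≈ 0.6170
After 'present': P(author K) = 0.3·0.6170 / (0.3·0.6170 + 0.2·0.3830) ≈ 0.7073
After 'present': P(author K) = 0.3·0.7073 / (0.3·0.7073 + 0.2·0.2927) ≈ 0.7838

0.784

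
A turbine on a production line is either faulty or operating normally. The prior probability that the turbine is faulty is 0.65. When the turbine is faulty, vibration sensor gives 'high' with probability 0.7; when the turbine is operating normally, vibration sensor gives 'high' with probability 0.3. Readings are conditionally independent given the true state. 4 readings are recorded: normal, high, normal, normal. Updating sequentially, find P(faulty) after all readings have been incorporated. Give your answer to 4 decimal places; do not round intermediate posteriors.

After 'normal': P(faulty) = 0.3·0.6500 / (0.3·0.6500 + 0.7·0.3500) ≈ 0.4432
After 'high': P(faulty) = 0.7·0.4432 / (0.7·0.4432 + 0.3·0.5568) ≈ 0.6500
After 'normal': P(faulty) = 0.3·0.6500 / (0.3·0.6500 + 0.7·0.3500) ≈ 0.4432
After 'normal': P(faulty) = 0.3·0.4432 / (0.3·0.4432 + 0.7·0.5568) ≈ 0.2543

0.2543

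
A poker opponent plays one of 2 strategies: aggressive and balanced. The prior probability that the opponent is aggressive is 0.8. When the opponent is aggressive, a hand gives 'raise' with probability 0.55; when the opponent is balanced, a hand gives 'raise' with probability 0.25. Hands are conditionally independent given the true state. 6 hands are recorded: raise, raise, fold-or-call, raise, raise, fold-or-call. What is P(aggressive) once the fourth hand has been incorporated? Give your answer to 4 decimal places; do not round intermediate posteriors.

0.9623

Each posterior becomes the prior for the next update.
After 'raise': P(aggressive) = 0.55·0.8000 / (0.55·0.8000 + 0.25·0.2000) ≈ 0.8980
After 'raise': P(aggressive) = 0.55·0.8980 / (0.55·0.8980 + 0.25·0.1020) ≈ 0.9509
After 'fold-or-call': P(aggressive) = 0.45·0.9509 / (0.45·0.9509 + 0.75·0.0491) ≈ 0.9207
After 'raise': P(aggressive) = 0.55·0.9207 / (0.55·0.9207 + 0.25·0.0793) ≈ 0.9623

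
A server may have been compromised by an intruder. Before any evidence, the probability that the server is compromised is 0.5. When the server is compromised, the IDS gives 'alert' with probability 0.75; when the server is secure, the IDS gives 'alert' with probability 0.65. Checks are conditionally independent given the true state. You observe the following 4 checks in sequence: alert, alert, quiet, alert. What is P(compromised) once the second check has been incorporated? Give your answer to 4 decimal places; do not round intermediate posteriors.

After 'alert': P(compromised) = 0.75·0.5000 / (0.75·0.5000 + 0.65·0.5000) ≈ 0.5357
After 'alert': P(compromised) = 0.75·0.5357 / (0.75·0.5357 + 0.65·0.4643) ≈ 0.5711

0.5711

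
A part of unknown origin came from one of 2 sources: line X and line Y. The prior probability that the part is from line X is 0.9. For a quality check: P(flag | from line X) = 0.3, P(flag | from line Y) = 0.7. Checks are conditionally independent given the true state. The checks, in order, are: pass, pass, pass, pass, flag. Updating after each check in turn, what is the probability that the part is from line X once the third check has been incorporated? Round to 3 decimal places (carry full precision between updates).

0.991

After 'pass': P(line X) = 0.7·0.9000 / (0.7·0.9000 + 0.3·0.1000) ≈ 0.9545
After 'pass': P(line X) = 0.7·0.9545 / (0.7·0.9545 + 0.3·0.0455) ≈ 0.9800
After 'pass': P(line X) = 0.7·0.9800 / (0.7·0.9800 + 0.3·0.0200) ≈ 0.9913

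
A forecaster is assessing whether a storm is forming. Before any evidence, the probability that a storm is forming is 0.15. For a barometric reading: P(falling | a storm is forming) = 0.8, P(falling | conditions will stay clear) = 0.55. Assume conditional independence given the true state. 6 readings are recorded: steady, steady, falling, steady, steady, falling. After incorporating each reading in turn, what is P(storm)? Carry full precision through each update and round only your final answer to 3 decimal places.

After 'steady': P(storm) = 0.2·0.1500 / (0.2·0.1500 + 0.45·0.8500) ≈ 0.0727
After 'steady': P(storm) = 0.2·0.0727 / (0.2·0.0727 + 0.45·0.9273) ≈ 0.0337
After 'falling': P(storm) = 0.8·0.0337 / (0.8·0.0337 + 0.55·0.9663) ≈ 0.0483
After 'steady': P(storm) = 0.2·0.0483 / (0.2·0.0483 + 0.45·0.9517) ≈ 0.0220
After 'steady': P(storm) = 0.2·0.0220 / (0.2·0.0220 + 0.45·0.9780) ≈ 0.0099
After 'falling': P(storm) = 0.8·0.0099 / (0.8·0.0099 + 0.55·0.9901) ≈ 0.0144

0.014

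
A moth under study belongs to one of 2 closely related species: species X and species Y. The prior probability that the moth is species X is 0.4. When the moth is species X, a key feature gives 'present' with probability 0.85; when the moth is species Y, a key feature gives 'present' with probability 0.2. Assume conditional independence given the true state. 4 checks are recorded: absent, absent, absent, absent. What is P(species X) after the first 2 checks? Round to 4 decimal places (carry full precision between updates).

0.0229

After 'absent': P(species X) = 0.15·0.4000 / (0.15·0.4000 + 0.8·0.6000) ≈ 0.1111
After 'absent': P(species X) = 0.15·0.1111 / (0.15·0.1111 + 0.8·0.8889) ≈ 0.0229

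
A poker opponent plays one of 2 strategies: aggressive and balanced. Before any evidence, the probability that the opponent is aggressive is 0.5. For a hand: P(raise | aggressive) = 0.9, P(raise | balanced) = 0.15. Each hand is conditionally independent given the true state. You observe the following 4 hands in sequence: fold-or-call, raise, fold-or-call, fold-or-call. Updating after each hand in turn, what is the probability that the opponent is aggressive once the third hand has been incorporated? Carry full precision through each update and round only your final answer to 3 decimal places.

After 'fold-or-call': P(aggressive) = 0.1·0.5000 / (0.1·0.5000 + 0.85·0.5000) ≈ 0.1053
After 'raise': P(aggressive) = 0.9·0.1053 / (0.9·0.1053 + 0.15·0.8947) ≈ 0.4138
After 'fold-or-call': P(aggressive) = 0.1·0.4138 / (0.1·0.4138 + 0.85·0.5862) ≈ 0.0767

0.077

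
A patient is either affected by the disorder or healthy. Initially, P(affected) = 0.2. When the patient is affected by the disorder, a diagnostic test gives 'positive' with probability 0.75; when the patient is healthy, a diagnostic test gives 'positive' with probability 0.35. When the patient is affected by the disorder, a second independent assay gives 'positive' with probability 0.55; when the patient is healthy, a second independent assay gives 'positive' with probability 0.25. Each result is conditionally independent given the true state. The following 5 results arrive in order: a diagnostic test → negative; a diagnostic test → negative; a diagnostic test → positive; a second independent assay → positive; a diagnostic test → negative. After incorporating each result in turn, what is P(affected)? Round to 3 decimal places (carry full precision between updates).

0.063

Apply Bayes' rule sequentially, carrying P(affected) forward.
After a diagnostic test='negative': P(affected) = 0.25·0.2000 / (0.25·0.2000 + 0.65·0.8000) ≈ 0.0877
After a diagnostic test='negative': P(affected) = 0.25·0.0877 / (0.25·0.0877 + 0.65·0.9123) ≈ 0.0357
After a diagnostic test='positive': P(affected) = 0.75·0.0357 / (0.75·0.0357 + 0.35·0.9643) ≈ 0.0734
After a second independent assay='positive': P(affected) = 0.55·0.0734 / (0.55·0.0734 + 0.25·0.9266) ≈ 0.1485
After a diagnostic test='negative': P(affected) = 0.25·0.1485 / (0.25·0.1485 + 0.65·0.8515) ≈ 0.0628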